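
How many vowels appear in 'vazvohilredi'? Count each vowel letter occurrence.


Scanning each character of 'vazvohilredi':
  Position 1: 'v' -> consonant (running count: 0)
  Position 2: 'a' -> vowel (running count: 1)
  Position 3: 'z' -> consonant (running count: 1)
  Position 4: 'v' -> consonant (running count: 1)
  Position 5: 'o' -> vowel (running count: 2)
  Position 6: 'h' -> consonant (running count: 2)
  Position 7: 'i' -> vowel (running count: 3)
  Position 8: 'l' -> consonant (running count: 3)
  Position 9: 'r' -> consonant (running count: 3)
  Position 10: 'e' -> vowel (running count: 4)
  Position 11: 'd' -> consonant (running count: 4)
  Position 12: 'i' -> vowel (running count: 5)
Total vowels: 5

5


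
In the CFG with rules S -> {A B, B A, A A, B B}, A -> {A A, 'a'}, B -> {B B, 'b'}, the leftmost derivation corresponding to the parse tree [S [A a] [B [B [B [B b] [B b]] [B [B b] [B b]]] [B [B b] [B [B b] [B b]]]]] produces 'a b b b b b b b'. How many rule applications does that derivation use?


Every bracketed nonterminal node [X ...] in the tree is produced by exactly one rule application.
Reading the tree off as a leftmost derivation:
  Step 1: S  =>  A B   (applied S -> A B)
  Step 2: A B  =>  a B   (applied A -> a)
  Step 3: a B  =>  a B B   (applied B -> B B)
  Step 4: a B B  =>  a B B B   (applied B -> B B)
  Step 5: a B B B  =>  a B B B B   (applied B -> B B)
  Step 6: a B B B B  =>  a b B B B   (applied B -> b)
  Step 7: a b B B B  =>  a b b B B   (applied B -> b)
  Step 8: a b b B B  =>  a b b B B B   (applied B -> B B)
  Step 9: a b b B B B  =>  a b b b B B   (applied B -> b)
  Step 10: a b b b B B  =>  a b b b b B   (applied B -> b)
  Step 11: a b b b b B  =>  a b b b b B B   (applied B -> B B)
  Step 12: a b b b b B B  =>  a b b b b b B   (applied B -> b)
  Step 13: a b b b b b B  =>  a b b b b b B B   (applied B -> B B)
  Step 14: a b b b b b B B  =>  a b b b b b b B   (applied B -> b)
  Step 15: a b b b b b b B  =>  a b b b b b b b   (applied B -> b)
Final yield: a b b b b b b b
Total rewrite steps: 15

15


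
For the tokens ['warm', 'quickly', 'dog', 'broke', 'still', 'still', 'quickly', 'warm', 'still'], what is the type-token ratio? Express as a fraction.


Tokens: 9
Unique types: ('broke', 'dog', 'quickly', 'still', 'warm') = 5
TTR = 5/9
Already in lowest terms.

5/9


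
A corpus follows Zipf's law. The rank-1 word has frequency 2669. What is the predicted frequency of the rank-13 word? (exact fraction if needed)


Zipf's law: freq(rank) = f1 / rank
f1 = 2669, rank = 13
freq = 2669 / 13
GCD(2669, 13) = 1
Simplified: 2669/13

2669/13


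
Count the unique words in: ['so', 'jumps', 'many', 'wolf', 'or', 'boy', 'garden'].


Listing all tokens and tracking unique types:
  Token 1: 'so' -> NEW (unique so far: 1)
  Token 2: 'jumps' -> NEW (unique so far: 2)
  Token 3: 'many' -> NEW (unique so far: 3)
  Token 4: 'wolf' -> NEW (unique so far: 4)
  Token 5: 'or' -> NEW (unique so far: 5)
  Token 6: 'boy' -> NEW (unique so far: 6)
  Token 7: 'garden' -> NEW (unique so far: 7)
Unique types: ('boy', 'garden', 'jumps', 'many', 'or', 'so', 'wolf')
Vocabulary size: 7

7


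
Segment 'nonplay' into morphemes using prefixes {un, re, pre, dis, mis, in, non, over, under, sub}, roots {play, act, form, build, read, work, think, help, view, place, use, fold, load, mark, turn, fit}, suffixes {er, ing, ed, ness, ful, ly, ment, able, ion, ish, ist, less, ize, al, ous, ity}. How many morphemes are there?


Segmenting 'nonplay' against the inventory:
  'non' -> prefix (morpheme 1)
  'play' -> root (morpheme 2)
Total morphemes: 2

2


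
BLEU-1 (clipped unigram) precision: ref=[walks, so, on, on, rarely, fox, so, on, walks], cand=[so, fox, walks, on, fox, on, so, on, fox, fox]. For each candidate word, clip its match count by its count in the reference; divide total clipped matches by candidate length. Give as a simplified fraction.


Reference word counts: {'fox': 1, 'on': 3, 'rarely': 1, 'so': 2, 'walks': 2}
Checking each candidate word (with clipping):
  'so' -> in reference (ref count 2, used 1/2) -> match (matches: 1)
  'fox' -> in reference (ref count 1, used 1/1) -> match (matches: 2)
  'walks' -> in reference (ref count 2, used 1/2) -> match (matches: 3)
  'on' -> in reference (ref count 3, used 1/3) -> match (matches: 4)
  'fox' -> ref count 1 already used up (1/1) -> clipped, no match (matches: 4)
  'on' -> in reference (ref count 3, used 2/3) -> match (matches: 5)
  'so' -> in reference (ref count 2, used 2/2) -> match (matches: 6)
  'on' -> in reference (ref count 3, used 3/3) -> match (matches: 7)
  'fox' -> ref count 1 already used up (1/1) -> clipped, no match (matches: 7)
  'fox' -> ref count 1 already used up (1/1) -> clipped, no match (matches: 7)
Clipped matches: 7, Candidate length: 10
Precision = 7/10

7/10


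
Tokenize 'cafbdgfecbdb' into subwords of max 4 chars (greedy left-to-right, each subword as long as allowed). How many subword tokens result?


'cafbdgfecbdb' has 12 characters.
Chunking with max size 4:
  Chunk 1: 'cafb' (positions 0-3)
  Chunk 2: 'dgfe' (positions 4-7)
  Chunk 3: 'cbdb' (positions 8-11)
Total chunks: ceil(12 / 4) = 3

3


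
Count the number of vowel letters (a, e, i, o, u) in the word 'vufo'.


Scanning each character of 'vufo':
  Position 1: 'v' -> consonant (running count: 0)
  Position 2: 'u' -> vowel (running count: 1)
  Position 3: 'f' -> consonant (running count: 1)
  Position 4: 'o' -> vowel (running count: 2)
Total vowels: 2

2


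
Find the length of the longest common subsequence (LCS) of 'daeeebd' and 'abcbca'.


DP table for LCS of 'daeeebd' and 'abcbca':
       a  b  c  b  c  a
    0  0  0  0  0  0  0
  d 0  0  0  0  0  0  0
  a 0  1  1  1  1  1  1
  e 0  1  1  1  1  1  1
  e 0  1  1  1  1  1  1
  e 0  1  1  1  1  1  1
  b 0  1  2  2  2  2  2
  d 0  1  2  2  2  2  2
LCS: 'ab'
LCS length = 2

2


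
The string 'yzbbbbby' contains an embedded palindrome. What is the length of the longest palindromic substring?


Scanning 'yzbbbbby' for palindromic substrings.
Substring at positions 2-6: 'bbbbb'.
Check: reverse('bbbbb') = 'bbbbb' -> palindrome confirmed.
Neighbouring characters ('z' / 'y') break symmetry, so it cannot extend further.
No longer palindromic substring exists; longest length = 5

5


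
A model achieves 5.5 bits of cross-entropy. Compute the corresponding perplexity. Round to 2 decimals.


Perplexity formula: PP = 2^H
H = 5.5
PP = 2^5.5
Decompose: 2^5.5 = 2^5 * 2^0.5 = 2^5 * sqrt(2)
2^5 = 32, sqrt(2) ~ 1.4142136
PP ~ 32 * 1.4142136 = 45.2548352
Rounded to 2 decimals: 45.25

45.25


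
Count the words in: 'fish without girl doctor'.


Counting words by splitting on spaces:
  Word 1: 'fish'
  Word 2: 'without'
  Word 3: 'girl'
  Word 4: 'doctor'
Total words: 4

4


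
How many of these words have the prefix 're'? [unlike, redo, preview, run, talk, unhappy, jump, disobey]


Checking each word for prefix 're':
  'unlike' -> no (count: 0)
  'redo' -> YES, starts with 're' (count: 1)
  'preview' -> no (count: 1)
  'run' -> no (count: 1)
  'talk' -> no (count: 1)
  'unhappy' -> no (count: 1)
  'jump' -> no (count: 1)
  'disobey' -> no (count: 1)
Total with prefix 're': 1

1


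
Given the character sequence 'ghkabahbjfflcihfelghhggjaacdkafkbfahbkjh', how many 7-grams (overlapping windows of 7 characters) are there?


String 'ghkabahbjfflcihfelghhggjaacdkafkbfahbkjh' has length L = 40.
Number of overlapping n-grams = L - n + 1
Substituting: 40 - 7 + 1 = 34

34


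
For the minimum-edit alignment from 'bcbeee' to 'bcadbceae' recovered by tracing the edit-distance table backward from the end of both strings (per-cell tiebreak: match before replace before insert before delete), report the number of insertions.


Edit distance = 4. Backtracking from cell (6, 9) with preference match > replace > insert > delete,
then listing the resulting alignment 'bcbeee' -> 'bcadbceae' left to right:
  Step 1: keep 'b'
  Step 2: keep 'c'
  Step 3: insert 'a' [insertion #1]
  Step 4: insert 'd' [insertion #2]
  Step 5: keep 'b'
  Step 6: insert 'c' [insertion #3]
  Step 7: keep 'e'
  Step 8: replace e->a
  Step 9: keep 'e'
Total insertions: 3

3


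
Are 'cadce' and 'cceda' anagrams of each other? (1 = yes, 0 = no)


Sort characters of 'cadce': 'accde'
Sort characters of 'cceda': 'accde'
Sorted forms match -> they ARE anagrams
Result: 1

1


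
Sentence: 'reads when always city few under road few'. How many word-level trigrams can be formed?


Word trigrams from [8] words:
  Trigram 1: (reads when always)
  Trigram 2: (when always city)
  Trigram 3: (always city few)
  Trigram 4: (city few under)
  Trigram 5: (few under road)
  Trigram 6: (under road few)
Total word trigrams: 8 - 2 = 6

6


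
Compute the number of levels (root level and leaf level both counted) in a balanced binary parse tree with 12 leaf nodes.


In a balanced binary tree with n leaves the deepest leaf is ceil(log2(n)) edges below the root,
so counting node levels inclusive of root and leaves gives ceil(log2(n)) + 1 levels.
log2(12) = 3.5850
ceil(3.5850) = 4
levels = 4 + 1 = 5

5


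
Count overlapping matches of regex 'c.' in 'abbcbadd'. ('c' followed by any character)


Pattern: c. means 'c' followed by any character.
Scanning 'abbcbadd' position-by-position:
  Pos 0: window 'ab' -> no
  Pos 1: window 'bb' -> no
  Pos 2: window 'bc' -> no
  Pos 3: window 'cb' -> MATCH
  Pos 4: window 'ba' -> no
  Pos 5: window 'ad' -> no
  Pos 6: window 'dd' -> no
  Pos 7: window 'd' -> no
Total matches: 1

1


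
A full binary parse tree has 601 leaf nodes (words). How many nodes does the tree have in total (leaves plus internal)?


Leaf nodes (terminals): 601
Internal nodes = n - 1 = 601 - 1 = 600
Total = leaves + internal = 601 + 600 = 1201

1201


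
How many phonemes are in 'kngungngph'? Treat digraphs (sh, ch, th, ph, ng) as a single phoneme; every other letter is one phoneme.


Parsing 'kngungngph' greedily, digraphs first:
  'k' -> consonant phoneme (phonemes so far: 1)
  'ng' -> digraph (1 consonant phoneme) (phonemes so far: 2)
  'u' -> vowel phoneme (phonemes so far: 3)
  'ng' -> digraph (1 consonant phoneme) (phonemes so far: 4)
  'ng' -> digraph (1 consonant phoneme) (phonemes so far: 5)
  'ph' -> digraph (1 consonant phoneme) (phonemes so far: 6)
Total phonemes: 6

6


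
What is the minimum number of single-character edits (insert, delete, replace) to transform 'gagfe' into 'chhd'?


Building DP table for s1='gagfe' (len 5) and s2='chhd' (len 4):
       c  h  h  d
    0  1  2  3  4
  g 1  1  2  3  4
  a 2  2  2  3  4
  g 3  3  3  3  4
  f 4  4  4  4  4
  e 5  5  5  5  5
Edit distance = dp[5][4] = 5

5


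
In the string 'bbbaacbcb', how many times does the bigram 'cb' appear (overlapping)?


Scanning 'bbbaacbcb' for bigram 'cb':
  Position 0: 'bb' -> no
  Position 1: 'bb' -> no
  Position 2: 'ba' -> no
  Position 3: 'aa' -> no
  Position 4: 'ac' -> no
  Position 5: 'cb' -> MATCH
  Position 6: 'bc' -> no
  Position 7: 'cb' -> MATCH
Total matches: 2

2


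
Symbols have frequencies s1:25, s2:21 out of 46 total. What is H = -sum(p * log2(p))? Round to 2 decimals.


Computing entropy H = -sum(p_i * log2(p_i)):
  s1: p = 25/46 = 0.5435, -p*log2(p) = 0.4781
  s2: p = 21/46 = 0.4565, -p*log2(p) = 0.5164
H = sum of terms = 0.9945
Rounded to 2 decimals: 0.99

0.99


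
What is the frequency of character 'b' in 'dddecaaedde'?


Scanning 'dddecaaedde' for 'b':
  No matches found.
Total occurrences of 'b': 0

0


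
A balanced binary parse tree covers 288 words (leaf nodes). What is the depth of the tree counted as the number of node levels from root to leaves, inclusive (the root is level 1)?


In a balanced binary tree with n leaves the deepest leaf is ceil(log2(n)) edges below the root,
so counting node levels inclusive of root and leaves gives ceil(log2(n)) + 1 levels.
log2(288) = 8.1699
ceil(8.1699) = 9
levels = 9 + 1 = 10

10


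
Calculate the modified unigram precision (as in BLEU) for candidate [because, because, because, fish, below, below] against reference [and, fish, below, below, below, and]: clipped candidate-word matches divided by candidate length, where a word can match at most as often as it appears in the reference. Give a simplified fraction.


Reference word counts: {'and': 2, 'below': 3, 'fish': 1}
Checking each candidate word (with clipping):
  'because' -> not in reference -> no match (matches: 0)
  'because' -> not in reference -> no match (matches: 0)
  'because' -> not in reference -> no match (matches: 0)
  'fish' -> in reference (ref count 1, used 1/1) -> match (matches: 1)
  'below' -> in reference (ref count 3, used 1/3) -> match (matches: 2)
  'below' -> in reference (ref count 3, used 2/3) -> match (matches: 3)
Clipped matches: 3, Candidate length: 6
Precision = 3/6 = 1/2

1/2


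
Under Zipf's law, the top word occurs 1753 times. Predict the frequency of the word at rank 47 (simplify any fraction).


Zipf's law: freq(rank) = f1 / rank
f1 = 1753, rank = 47
freq = 1753 / 47
GCD(1753, 47) = 1
Simplified: 1753/47

1753/47


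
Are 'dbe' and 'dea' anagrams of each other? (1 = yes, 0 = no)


Sort characters of 'dbe': 'bde'
Sort characters of 'dea': 'ade'
Sorted forms differ -> they are NOT anagrams
Result: 0

0


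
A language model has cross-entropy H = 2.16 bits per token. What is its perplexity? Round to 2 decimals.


Perplexity formula: PP = 2^H
H = 2.16
PP = 2^2.16
Decompose: 2^2.16 = 2^2 * 2^0.16
2^2 = 4, 2^0.16 ~ 1.1172871
PP ~ 4 * 1.1172871 = 4.4691484
Rounded to 2 decimals: 4.47

4.47


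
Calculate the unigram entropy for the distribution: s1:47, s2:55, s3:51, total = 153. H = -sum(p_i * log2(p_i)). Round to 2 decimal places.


Computing entropy H = -sum(p_i * log2(p_i)):
  s1: p = 47/153 = 0.3072, -p*log2(p) = 0.5231
  s2: p = 55/153 = 0.3595, -p*log2(p) = 0.5306
  s3: p = 51/153 = 0.3333, -p*log2(p) = 0.5283
H = sum of terms = 1.5820
Rounded to 2 decimals: 1.58

1.58


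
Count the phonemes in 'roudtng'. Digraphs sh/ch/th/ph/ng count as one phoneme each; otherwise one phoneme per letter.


Parsing 'roudtng' greedily, digraphs first:
  'r' -> consonant phoneme (phonemes so far: 1)
  'o' -> vowel phoneme (phonemes so far: 2)
  'u' -> vowel phoneme (phonemes so far: 3)
  'd' -> consonant phoneme (phonemes so far: 4)
  't' -> consonant phoneme (phonemes so far: 5)
  'ng' -> digraph (1 consonant phoneme) (phonemes so far: 6)
Total phonemes: 6

6


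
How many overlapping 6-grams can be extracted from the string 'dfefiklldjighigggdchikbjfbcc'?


String 'dfefiklldjighigggdchikbjfbcc' has length L = 28.
Number of overlapping n-grams = L - n + 1
Substituting: 28 - 6 + 1 = 23

23


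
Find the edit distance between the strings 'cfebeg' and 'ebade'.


Building DP table for s1='cfebeg' (len 6) and s2='ebade' (len 5):
       e  b  a  d  e
    0  1  2  3  4  5
  c 1  1  2  3  4  5
  f 2  2  2  3  4  5
  e 3  2  3  3  4  4
  b 4  3  2  3  4  5
  e 5  4  3  3  4  4
  g 6  5  4  4  4  5
Edit distance = dp[6][5] = 5

5


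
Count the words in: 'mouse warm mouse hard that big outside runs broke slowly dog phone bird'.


Counting words by splitting on spaces:
  Word 1: 'mouse'
  Word 2: 'warm'
  Word 3: 'mouse'
  Word 4: 'hard'
  Word 5: 'that'
  Word 6: 'big'
  Word 7: 'outside'
  Word 8: 'runs'
  Word 9: 'broke'
  Word 10: 'slowly'
  Word 11: 'dog'
  Word 12: 'phone'
  Word 13: 'bird'
Total words: 13

13


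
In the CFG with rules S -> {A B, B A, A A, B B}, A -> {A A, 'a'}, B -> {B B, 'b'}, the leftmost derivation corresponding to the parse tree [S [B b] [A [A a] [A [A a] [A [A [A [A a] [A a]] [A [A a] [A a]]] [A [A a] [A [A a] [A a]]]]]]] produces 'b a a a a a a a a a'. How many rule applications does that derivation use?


Every bracketed nonterminal node [X ...] in the tree is produced by exactly one rule application.
Reading the tree off as a leftmost derivation:
  Step 1: S  =>  B A   (applied S -> B A)
  Step 2: B A  =>  b A   (applied B -> b)
  Step 3: b A  =>  b A A   (applied A -> A A)
  Step 4: b A A  =>  b a A   (applied A -> a)
  Step 5: b a A  =>  b a A A   (applied A -> A A)
  Step 6: b a A A  =>  b a a A   (applied A -> a)
  Step 7: b a a A  =>  b a a A A   (applied A -> A A)
  Step 8: b a a A A  =>  b a a A A A   (applied A -> A A)
  Step 9: b a a A A A  =>  b a a A A A A   (applied A -> A A)
  Step 10: b a a A A A A  =>  b a a a A A A   (applied A -> a)
  Step 11: b a a a A A A  =>  b a a a a A A   (applied A -> a)
  Step 12: b a a a a A A  =>  b a a a a A A A   (applied A -> A A)
  Step 13: b a a a a A A A  =>  b a a a a a A A   (applied A -> a)
  Step 14: b a a a a a A A  =>  b a a a a a a A   (applied A -> a)
  Step 15: b a a a a a a A  =>  b a a a a a a A A   (applied A -> A A)
  Step 16: b a a a a a a A A  =>  b a a a a a a a A   (applied A -> a)
  Step 17: b a a a a a a a A  =>  b a a a a a a a A A   (applied A -> A A)
  Step 18: b a a a a a a a A A  =>  b a a a a a a a a A   (applied A -> a)
  Step 19: b a a a a a a a a A  =>  b a a a a a a a a a   (applied A -> a)
Final yield: b a a a a a a a a a
Total rewrite steps: 19

19


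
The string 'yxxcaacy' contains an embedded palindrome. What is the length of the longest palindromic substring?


Scanning 'yxxcaacy' for palindromic substrings.
Substring at positions 3-6: 'caac'.
Check: reverse('caac') = 'caac' -> palindrome confirmed.
Neighbouring characters ('x' / 'y') break symmetry, so it cannot extend further.
No longer palindromic substring exists; longest length = 4

4


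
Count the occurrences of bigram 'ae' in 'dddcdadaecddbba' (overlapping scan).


Scanning 'dddcdadaecddbba' for bigram 'ae':
  Position 0: 'dd' -> no
  Position 1: 'dd' -> no
  Position 2: 'dc' -> no
  Position 3: 'cd' -> no
  Position 4: 'da' -> no
  Position 5: 'ad' -> no
  Position 6: 'da' -> no
  Position 7: 'ae' -> MATCH
  Position 8: 'ec' -> no
  Position 9: 'cd' -> no
  Position 10: 'dd' -> no
  Position 11: 'db' -> no
  Position 12: 'bb' -> no
  Position 13: 'ba' -> no
Total matches: 1

1


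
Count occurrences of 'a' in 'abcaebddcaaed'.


Scanning 'abcaebddcaaed' for 'a':
  Position 0: 'a' -> MATCH (count: 1)
  Position 3: 'a' -> MATCH (count: 2)
  Position 9: 'a' -> MATCH (count: 3)
  Position 10: 'a' -> MATCH (count: 4)
Total occurrences of 'a': 4

4


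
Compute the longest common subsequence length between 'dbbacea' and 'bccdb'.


DP table for LCS of 'dbbacea' and 'bccdb':
       b  c  c  d  b
    0  0  0  0  0  0
  d 0  0  0  0  1  1
  b 0  1  1  1  1  2
  b 0  1  1  1  1  2
  a 0  1  1  1  1  2
  c 0  1  2  2  2  2
  e 0  1  2  2  2  2
  a 0  1  2  2  2  2
LCS: 'db'
LCS length = 2

2


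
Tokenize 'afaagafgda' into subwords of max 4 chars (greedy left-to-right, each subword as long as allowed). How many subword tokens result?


'afaagafgda' has 10 characters.
Chunking with max size 4:
  Chunk 1: 'afaa' (positions 0-3)
  Chunk 2: 'gafg' (positions 4-7)
  Chunk 3: 'da' (positions 8-9)
Total chunks: ceil(10 / 4) = 3

3


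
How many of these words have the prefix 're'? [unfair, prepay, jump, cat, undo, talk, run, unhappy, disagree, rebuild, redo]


Checking each word for prefix 're':
  'unfair' -> no (count: 0)
  'prepay' -> no (count: 0)
  'jump' -> no (count: 0)
  'cat' -> no (count: 0)
  'undo' -> no (count: 0)
  'talk' -> no (count: 0)
  'run' -> no (count: 0)
  'unhappy' -> no (count: 0)
  'disagree' -> no (count: 0)
  'rebuild' -> YES, starts with 're' (count: 1)
  'redo' -> YES, starts with 're' (count: 2)
Total with prefix 're': 2

2


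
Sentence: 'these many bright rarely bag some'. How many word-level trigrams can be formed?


Word trigrams from [6] words:
  Trigram 1: (these many bright)
  Trigram 2: (many bright rarely)
  Trigram 3: (bright rarely bag)
  Trigram 4: (rarely bag some)
Total word trigrams: 6 - 2 = 4

4


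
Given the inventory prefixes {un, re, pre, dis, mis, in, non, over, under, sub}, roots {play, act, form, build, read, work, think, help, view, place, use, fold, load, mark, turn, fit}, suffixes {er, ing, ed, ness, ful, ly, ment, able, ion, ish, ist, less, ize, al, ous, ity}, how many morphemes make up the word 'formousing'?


Segmenting 'formousing' against the inventory:
  'form' -> root (morpheme 1)
  'ous' -> suffix (morpheme 2)
  'ing' -> suffix (morpheme 3)
Total morphemes: 3

3


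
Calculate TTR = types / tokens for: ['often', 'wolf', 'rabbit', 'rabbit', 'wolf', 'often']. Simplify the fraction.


Tokens: 6
Unique types: ('often', 'rabbit', 'wolf') = 3
TTR = 3/6
Simplify: divide both by 3 -> 1/2
TTR = 1/2

1/2


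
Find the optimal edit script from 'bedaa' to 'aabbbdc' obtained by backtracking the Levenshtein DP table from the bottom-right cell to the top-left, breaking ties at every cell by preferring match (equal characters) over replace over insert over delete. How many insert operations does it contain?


Edit distance = 6. Backtracking from cell (5, 7) with preference match > replace > insert > delete,
then listing the resulting alignment 'bedaa' -> 'aabbbdc' left to right:
  Step 1: insert 'a' [insertion #1]
  Step 2: insert 'a' [insertion #2]
  Step 3: keep 'b'
  Step 4: replace e->b
  Step 5: replace d->b
  Step 6: replace a->d
  Step 7: replace a->c
Total insertions: 2

2


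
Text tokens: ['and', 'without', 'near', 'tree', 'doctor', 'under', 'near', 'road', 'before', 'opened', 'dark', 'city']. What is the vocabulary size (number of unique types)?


Listing all tokens and tracking unique types:
  Token 1: 'and' -> NEW (unique so far: 1)
  Token 2: 'without' -> NEW (unique so far: 2)
  Token 3: 'near' -> NEW (unique so far: 3)
  Token 4: 'tree' -> NEW (unique so far: 4)
  Token 5: 'doctor' -> NEW (unique so far: 5)
  Token 6: 'under' -> NEW (unique so far: 6)
  Token 7: 'near' -> duplicate (unique so far: 6)
  Token 8: 'road' -> NEW (unique so far: 7)
  Token 9: 'before' -> NEW (unique so far: 8)
  Token 10: 'opened' -> NEW (unique so far: 9)
  Token 11: 'dark' -> NEW (unique so far: 10)
  Token 12: 'city' -> NEW (unique so far: 11)
Unique types: ('and', 'before', 'city', 'dark', 'doctor', 'near', 'opened', 'road', 'tree', 'under', 'without')
Vocabulary size: 11

11


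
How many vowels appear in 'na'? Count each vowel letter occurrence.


Scanning each character of 'na':
  Position 1: 'n' -> consonant (running count: 0)
  Position 2: 'a' -> vowel (running count: 1)
Total vowels: 1

1


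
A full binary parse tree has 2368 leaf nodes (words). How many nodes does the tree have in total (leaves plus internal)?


Leaf nodes (terminals): 2368
Internal nodes = n - 1 = 2368 - 1 = 2367
Total = leaves + internal = 2368 + 2367 = 4735

4735


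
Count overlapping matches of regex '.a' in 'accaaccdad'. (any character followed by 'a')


Pattern: .a means any character followed by 'a'.
Scanning 'accaaccdad' position-by-position:
  Pos 0: window 'ac' -> no
  Pos 1: window 'cc' -> no
  Pos 2: window 'ca' -> MATCH
  Pos 3: window 'aa' -> MATCH
  Pos 4: window 'ac' -> no
  Pos 5: window 'cc' -> no
  Pos 6: window 'cd' -> no
  Pos 7: window 'da' -> MATCH
  Pos 8: window 'ad' -> no
  Pos 9: window 'd' -> no
Total matches: 3

3


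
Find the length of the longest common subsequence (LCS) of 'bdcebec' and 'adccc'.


DP table for LCS of 'bdcebec' and 'adccc':
       a  d  c  c  c
    0  0  0  0  0  0
  b 0  0  0  0  0  0
  d 0  0  1  1  1  1
  c 0  0  1  2  2  2
  e 0  0  1  2  2  2
  b 0  0  1  2  2  2
  e 0  0  1  2  2  2
  c 0  0  1  2  3  3
LCS: 'dcc'
LCS length = 3

3


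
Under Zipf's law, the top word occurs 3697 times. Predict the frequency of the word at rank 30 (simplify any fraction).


Zipf's law: freq(rank) = f1 / rank
f1 = 3697, rank = 30
freq = 3697 / 30
GCD(3697, 30) = 1
Simplified: 3697/30

3697/30


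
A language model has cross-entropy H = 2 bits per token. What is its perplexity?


Perplexity formula: PP = 2^H
H = 2
PP = 2^2
Steps: 2^1 = 2, 2^2 = 4
PP = 4

4


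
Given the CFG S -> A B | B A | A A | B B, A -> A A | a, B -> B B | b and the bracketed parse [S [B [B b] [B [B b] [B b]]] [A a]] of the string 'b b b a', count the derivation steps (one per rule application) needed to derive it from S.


Every bracketed nonterminal node [X ...] in the tree is produced by exactly one rule application.
Reading the tree off as a leftmost derivation:
  Step 1: S  =>  B A   (applied S -> B A)
  Step 2: B A  =>  B B A   (applied B -> B B)
  Step 3: B B A  =>  b B A   (applied B -> b)
  Step 4: b B A  =>  b B B A   (applied B -> B B)
  Step 5: b B B A  =>  b b B A   (applied B -> b)
  Step 6: b b B A  =>  b b b A   (applied B -> b)
  Step 7: b b b A  =>  b b b a   (applied A -> a)
Final yield: b b b a
Total rewrite steps: 7

7


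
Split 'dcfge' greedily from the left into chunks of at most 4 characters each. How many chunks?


'dcfge' has 5 characters.
Chunking with max size 4:
  Chunk 1: 'dcfg' (positions 0-3)
  Chunk 2: 'e' (positions 4-4)
Total chunks: ceil(5 / 4) = 2

2


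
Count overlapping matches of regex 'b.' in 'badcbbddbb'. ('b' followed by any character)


Pattern: b. means 'b' followed by any character.
Scanning 'badcbbddbb' position-by-position:
  Pos 0: window 'ba' -> MATCH
  Pos 1: window 'ad' -> no
  Pos 2: window 'dc' -> no
  Pos 3: window 'cb' -> no
  Pos 4: window 'bb' -> MATCH
  Pos 5: window 'bd' -> MATCH
  Pos 6: window 'dd' -> no
  Pos 7: window 'db' -> no
  Pos 8: window 'bb' -> MATCH
  Pos 9: window 'b' -> no
Total matches: 4

4


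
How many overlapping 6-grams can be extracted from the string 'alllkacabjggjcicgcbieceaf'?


String 'alllkacabjggjcicgcbieceaf' has length L = 25.
Number of overlapping n-grams = L - n + 1
Substituting: 25 - 6 + 1 = 20

20


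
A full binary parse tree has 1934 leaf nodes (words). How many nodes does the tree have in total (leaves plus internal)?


Leaf nodes (terminals): 1934
Internal nodes = n - 1 = 1934 - 1 = 1933
Total = leaves + internal = 1934 + 1933 = 3867

3867


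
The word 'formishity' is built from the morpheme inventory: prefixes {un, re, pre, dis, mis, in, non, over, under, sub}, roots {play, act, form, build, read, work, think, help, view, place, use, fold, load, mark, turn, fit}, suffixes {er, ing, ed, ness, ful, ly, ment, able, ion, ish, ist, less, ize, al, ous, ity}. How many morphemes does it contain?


Segmenting 'formishity' against the inventory:
  'form' -> root (morpheme 1)
  'ish' -> suffix (morpheme 2)
  'ity' -> suffix (morpheme 3)
Total morphemes: 3

3


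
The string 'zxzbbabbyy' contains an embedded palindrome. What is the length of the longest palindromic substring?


Scanning 'zxzbbabbyy' for palindromic substrings.
Substring at positions 3-7: 'bbabb'.
Check: reverse('bbabb') = 'bbabb' -> palindrome confirmed.
Neighbouring characters ('z' / 'y') break symmetry, so it cannot extend further.
No longer palindromic substring exists; longest length = 5

5


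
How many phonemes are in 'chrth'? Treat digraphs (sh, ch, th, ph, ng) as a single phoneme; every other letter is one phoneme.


Parsing 'chrth' greedily, digraphs first:
  'ch' -> digraph (1 consonant phoneme) (phonemes so far: 1)
  'r' -> consonant phoneme (phonemes so far: 2)
  'th' -> digraph (1 consonant phoneme) (phonemes so far: 3)
Total phonemes: 3

3


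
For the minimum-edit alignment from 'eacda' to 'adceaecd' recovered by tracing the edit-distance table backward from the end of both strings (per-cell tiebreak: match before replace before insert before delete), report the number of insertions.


Edit distance = 5. Backtracking from cell (5, 8) with preference match > replace > insert > delete,
then listing the resulting alignment 'eacda' -> 'adceaecd' left to right:
  Step 1: insert 'a' [insertion #1]
  Step 2: insert 'd' [insertion #2]
  Step 3: insert 'c' [insertion #3]
  Step 4: keep 'e'
  Step 5: keep 'a'
  Step 6: insert 'e' [insertion #4]
  Step 7: keep 'c'
  Step 8: keep 'd'
  Step 9: delete 'a'
Total insertions: 4

4


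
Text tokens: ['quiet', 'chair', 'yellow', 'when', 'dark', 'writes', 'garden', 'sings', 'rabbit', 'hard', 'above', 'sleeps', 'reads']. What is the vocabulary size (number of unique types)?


Listing all tokens and tracking unique types:
  Token 1: 'quiet' -> NEW (unique so far: 1)
  Token 2: 'chair' -> NEW (unique so far: 2)
  Token 3: 'yellow' -> NEW (unique so far: 3)
  Token 4: 'when' -> NEW (unique so far: 4)
  Token 5: 'dark' -> NEW (unique so far: 5)
  Token 6: 'writes' -> NEW (unique so far: 6)
  Token 7: 'garden' -> NEW (unique so far: 7)
  Token 8: 'sings' -> NEW (unique so far: 8)
  Token 9: 'rabbit' -> NEW (unique so far: 9)
  Token 10: 'hard' -> NEW (unique so far: 10)
  Token 11: 'above' -> NEW (unique so far: 11)
  Token 12: 'sleeps' -> NEW (unique so far: 12)
  Token 13: 'reads' -> NEW (unique so far: 13)
Unique types: ('above', 'chair', 'dark', 'garden', 'hard', 'quiet', 'rabbit', 'reads', 'sings', 'sleeps', 'when', 'writes', 'yellow')
Vocabulary size: 13

13


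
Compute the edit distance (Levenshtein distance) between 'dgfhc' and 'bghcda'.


Building DP table for s1='dgfhc' (len 5) and s2='bghcda' (len 6):
       b  g  h  c  d  a
    0  1  2  3  4  5  6
  d 1  1  2  3  4  4  5
  g 2  2  1  2  3  4  5
  f 3  3  2  2  3  4  5
  h 4  4  3  2  3  4  5
  c 5  5  4  3  2  3  4
Edit distance = dp[5][6] = 4

4


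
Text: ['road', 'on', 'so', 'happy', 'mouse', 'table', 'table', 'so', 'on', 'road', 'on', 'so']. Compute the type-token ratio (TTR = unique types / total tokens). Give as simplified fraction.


Tokens: 12
Unique types: ('happy', 'mouse', 'on', 'road', 'so', 'table') = 6
TTR = 6/12
Simplify: divide both by 6 -> 1/2
TTR = 1/2

1/2


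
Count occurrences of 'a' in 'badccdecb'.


Scanning 'badccdecb' for 'a':
  Position 1: 'a' -> MATCH (count: 1)
Total occurrences of 'a': 1

1


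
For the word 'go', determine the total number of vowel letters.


Scanning each character of 'go':
  Position 1: 'g' -> consonant (running count: 0)
  Position 2: 'o' -> vowel (running count: 1)
Total vowels: 1

1


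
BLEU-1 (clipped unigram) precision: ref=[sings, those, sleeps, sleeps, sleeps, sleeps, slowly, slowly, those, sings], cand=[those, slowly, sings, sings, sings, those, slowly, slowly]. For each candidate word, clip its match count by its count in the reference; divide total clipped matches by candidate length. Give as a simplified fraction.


Reference word counts: {'sings': 2, 'sleeps': 4, 'slowly': 2, 'those': 2}
Checking each candidate word (with clipping):
  'those' -> in reference (ref count 2, used 1/2) -> match (matches: 1)
  'slowly' -> in reference (ref count 2, used 1/2) -> match (matches: 2)
  'sings' -> in reference (ref count 2, used 1/2) -> match (matches: 3)
  'sings' -> in reference (ref count 2, used 2/2) -> match (matches: 4)
  'sings' -> ref count 2 already used up (2/2) -> clipped, no match (matches: 4)
  'those' -> in reference (ref count 2, used 2/2) -> match (matches: 5)
  'slowly' -> in reference (ref count 2, used 2/2) -> match (matches: 6)
  'slowly' -> ref count 2 already used up (2/2) -> clipped, no match (matches: 6)
Clipped matches: 6, Candidate length: 8
Precision = 6/8 = 3/4

3/4


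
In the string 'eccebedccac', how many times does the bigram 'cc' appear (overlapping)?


Scanning 'eccebedccac' for bigram 'cc':
  Position 0: 'ec' -> no
  Position 1: 'cc' -> MATCH
  Position 2: 'ce' -> no
  Position 3: 'eb' -> no
  Position 4: 'be' -> no
  Position 5: 'ed' -> no
  Position 6: 'dc' -> no
  Position 7: 'cc' -> MATCH
  Position 8: 'ca' -> no
  Position 9: 'ac' -> no
Total matches: 2

2


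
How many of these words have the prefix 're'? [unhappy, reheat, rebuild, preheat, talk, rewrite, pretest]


Checking each word for prefix 're':
  'unhappy' -> no (count: 0)
  'reheat' -> YES, starts with 're' (count: 1)
  'rebuild' -> YES, starts with 're' (count: 2)
  'preheat' -> no (count: 2)
  'talk' -> no (count: 2)
  'rewrite' -> YES, starts with 're' (count: 3)
  'pretest' -> no (count: 3)
Total with prefix 're': 3

3


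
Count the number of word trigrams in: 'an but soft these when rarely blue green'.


Word trigrams from [8] words:
  Trigram 1: (an but soft)
  Trigram 2: (but soft these)
  Trigram 3: (soft these when)
  Trigram 4: (these when rarely)
  Trigram 5: (when rarely blue)
  Trigram 6: (rarely blue green)
Total word trigrams: 8 - 2 = 6

6


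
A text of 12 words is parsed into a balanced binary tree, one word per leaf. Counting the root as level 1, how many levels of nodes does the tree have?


In a balanced binary tree with n leaves the deepest leaf is ceil(log2(n)) edges below the root,
so counting node levels inclusive of root and leaves gives ceil(log2(n)) + 1 levels.
log2(12) = 3.5850
ceil(3.5850) = 4
levels = 4 + 1 = 5

5


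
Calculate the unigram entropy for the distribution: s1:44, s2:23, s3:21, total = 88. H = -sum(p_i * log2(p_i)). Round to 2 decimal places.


Computing entropy H = -sum(p_i * log2(p_i)):
  s1: p = 44/88 = 0.5000, -p*log2(p) = 0.5000
  s2: p = 23/88 = 0.2614, -p*log2(p) = 0.5060
  s3: p = 21/88 = 0.2386, -p*log2(p) = 0.4933
H = sum of terms = 1.4993
Rounded to 2 decimals: 1.50

1.50


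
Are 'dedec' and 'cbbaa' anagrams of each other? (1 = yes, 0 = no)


Sort characters of 'dedec': 'cddee'
Sort characters of 'cbbaa': 'aabbc'
Sorted forms differ -> they are NOT anagrams
Result: 0

0


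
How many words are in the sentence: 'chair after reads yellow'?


Counting words by splitting on spaces:
  Word 1: 'chair'
  Word 2: 'after'
  Word 3: 'reads'
  Word 4: 'yellow'
Total words: 4

4


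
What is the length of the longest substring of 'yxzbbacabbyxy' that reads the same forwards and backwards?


Scanning 'yxzbbacabbyxy' for palindromic substrings.
Substring at positions 3-9: 'bbacabb'.
Check: reverse('bbacabb') = 'bbacabb' -> palindrome confirmed.
Neighbouring characters ('z' / 'y') break symmetry, so it cannot extend further.
No longer palindromic substring exists; longest length = 7

7


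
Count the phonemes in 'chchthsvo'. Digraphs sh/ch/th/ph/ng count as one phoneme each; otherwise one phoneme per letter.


Parsing 'chchthsvo' greedily, digraphs first:
  'ch' -> digraph (1 consonant phoneme) (phonemes so far: 1)
  'ch' -> digraph (1 consonant phoneme) (phonemes so far: 2)
  'th' -> digraph (1 consonant phoneme) (phonemes so far: 3)
  's' -> consonant phoneme (phonemes so far: 4)
  'v' -> consonant phoneme (phonemes so far: 5)
  'o' -> vowel phoneme (phonemes so far: 6)
Total phonemes: 6

6


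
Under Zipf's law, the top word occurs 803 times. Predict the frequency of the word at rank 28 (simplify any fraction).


Zipf's law: freq(rank) = f1 / rank
f1 = 803, rank = 28
freq = 803 / 28
GCD(803, 28) = 1
Simplified: 803/28

803/28


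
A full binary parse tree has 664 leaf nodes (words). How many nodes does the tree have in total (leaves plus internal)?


Leaf nodes (terminals): 664
Internal nodes = n - 1 = 664 - 1 = 663
Total = leaves + internal = 664 + 663 = 1327

1327


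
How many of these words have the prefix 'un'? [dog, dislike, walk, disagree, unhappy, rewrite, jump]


Checking each word for prefix 'un':
  'dog' -> no (count: 0)
  'dislike' -> no (count: 0)
  'walk' -> no (count: 0)
  'disagree' -> no (count: 0)
  'unhappy' -> YES, starts with 'un' (count: 1)
  'rewrite' -> no (count: 1)
  'jump' -> no (count: 1)
Total with prefix 'un': 1

1


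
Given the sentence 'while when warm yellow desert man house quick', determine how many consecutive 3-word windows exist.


Word trigrams from [8] words:
  Trigram 1: (while when warm)
  Trigram 2: (when warm yellow)
  Trigram 3: (warm yellow desert)
  Trigram 4: (yellow desert man)
  Trigram 5: (desert man house)
  Trigram 6: (man house quick)
Total word trigrams: 8 - 2 = 6

6


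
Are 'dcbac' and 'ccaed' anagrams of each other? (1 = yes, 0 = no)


Sort characters of 'dcbac': 'abccd'
Sort characters of 'ccaed': 'accde'
Sorted forms differ -> they are NOT anagrams
Result: 0

0


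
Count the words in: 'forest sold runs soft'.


Counting words by splitting on spaces:
  Word 1: 'forest'
  Word 2: 'sold'
  Word 3: 'runs'
  Word 4: 'soft'
Total words: 4

4


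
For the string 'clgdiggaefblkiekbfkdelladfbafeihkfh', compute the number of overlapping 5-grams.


String 'clgdiggaefblkiekbfkdelladfbafeihkfh' has length L = 35.
Number of overlapping n-grams = L - n + 1
Substituting: 35 - 5 + 1 = 31

31


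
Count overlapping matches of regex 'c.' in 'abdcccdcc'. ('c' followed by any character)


Pattern: c. means 'c' followed by any character.
Scanning 'abdcccdcc' position-by-position:
  Pos 0: window 'ab' -> no
  Pos 1: window 'bd' -> no
  Pos 2: window 'dc' -> no
  Pos 3: window 'cc' -> MATCH
  Pos 4: window 'cc' -> MATCH
  Pos 5: window 'cd' -> MATCH
  Pos 6: window 'dc' -> no
  Pos 7: window 'cc' -> MATCH
  Pos 8: window 'c' -> no
Total matches: 4

4


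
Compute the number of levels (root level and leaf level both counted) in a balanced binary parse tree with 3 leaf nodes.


In a balanced binary tree with n leaves the deepest leaf is ceil(log2(n)) edges below the root,
so counting node levels inclusive of root and leaves gives ceil(log2(n)) + 1 levels.
log2(3) = 1.5850
ceil(1.5850) = 2
levels = 2 + 1 = 3

3


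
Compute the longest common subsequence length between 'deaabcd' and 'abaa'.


DP table for LCS of 'deaabcd' and 'abaa':
       a  b  a  a
    0  0  0  0  0
  d 0  0  0  0  0
  e 0  0  0  0  0
  a 0  1  1  1  1
  a 0  1  1  2  2
  b 0  1  2  2  2
  c 0  1  2  2  2
  d 0  1  2  2  2
LCS: 'aa'
LCS length = 2

2


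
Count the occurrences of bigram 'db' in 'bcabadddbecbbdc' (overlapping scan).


Scanning 'bcabadddbecbbdc' for bigram 'db':
  Position 0: 'bc' -> no
  Position 1: 'ca' -> no
  Position 2: 'ab' -> no
  Position 3: 'ba' -> no
  Position 4: 'ad' -> no
  Position 5: 'dd' -> no
  Position 6: 'dd' -> no
  Position 7: 'db' -> MATCH
  Position 8: 'be' -> no
  Position 9: 'ec' -> no
  Position 10: 'cb' -> no
  Position 11: 'bb' -> no
  Position 12: 'bd' -> no
  Position 13: 'dc' -> no
Total matches: 1

1


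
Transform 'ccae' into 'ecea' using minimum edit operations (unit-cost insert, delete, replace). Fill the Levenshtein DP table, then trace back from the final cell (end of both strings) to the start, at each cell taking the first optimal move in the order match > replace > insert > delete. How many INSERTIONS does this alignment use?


Edit distance = 3. Backtracking from cell (4, 4) with preference match > replace > insert > delete,
then listing the resulting alignment 'ccae' -> 'ecea' left to right:
  Step 1: replace c->e
  Step 2: keep 'c'
  Step 3: replace a->e
  Step 4: replace e->a
Total insertions: 0

0


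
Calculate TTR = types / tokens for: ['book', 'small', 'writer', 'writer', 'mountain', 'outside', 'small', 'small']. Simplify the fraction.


Tokens: 8
Unique types: ('book', 'mountain', 'outside', 'small', 'writer') = 5
TTR = 5/8
Already in lowest terms.

5/8


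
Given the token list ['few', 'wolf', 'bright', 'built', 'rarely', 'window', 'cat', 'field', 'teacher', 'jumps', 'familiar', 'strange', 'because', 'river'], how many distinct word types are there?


Listing all tokens and tracking unique types:
  Token 1: 'few' -> NEW (unique so far: 1)
  Token 2: 'wolf' -> NEW (unique so far: 2)
  Token 3: 'bright' -> NEW (unique so far: 3)
  Token 4: 'built' -> NEW (unique so far: 4)
  Token 5: 'rarely' -> NEW (unique so far: 5)
  Token 6: 'window' -> NEW (unique so far: 6)
  Token 7: 'cat' -> NEW (unique so far: 7)
  Token 8: 'field' -> NEW (unique so far: 8)
  Token 9: 'teacher' -> NEW (unique so far: 9)
  Token 10: 'jumps' -> NEW (unique so far: 10)
  Token 11: 'familiar' -> NEW (unique so far: 11)
  Token 12: 'strange' -> NEW (unique so far: 12)
  Token 13: 'because' -> NEW (unique so far: 13)
  Token 14: 'river' -> NEW (unique so far: 14)
Unique types: ('because', 'bright', 'built', 'cat', 'familiar', 'few', 'field', 'jumps', 'rarely', 'river', 'strange', 'teacher', 'window', 'wolf')
Vocabulary size: 14

14


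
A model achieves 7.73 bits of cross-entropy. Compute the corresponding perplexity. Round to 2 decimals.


Perplexity formula: PP = 2^H
H = 7.73
PP = 2^7.73
Decompose: 2^7.73 = 2^7 * 2^0.73
2^7 = 128, 2^0.73 ~ 1.6586391
PP ~ 128 * 1.6586391 = 212.3058048
Rounded to 2 decimals: 212.31

212.31
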